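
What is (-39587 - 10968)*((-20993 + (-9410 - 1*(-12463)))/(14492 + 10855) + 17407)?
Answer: -7434909648465/8449 ≈ -8.7998e+8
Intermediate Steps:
(-39587 - 10968)*((-20993 + (-9410 - 1*(-12463)))/(14492 + 10855) + 17407) = -50555*((-20993 + (-9410 + 12463))/25347 + 17407) = -50555*((-20993 + 3053)*(1/25347) + 17407) = -50555*(-17940*1/25347 + 17407) = -50555*(-5980/8449 + 17407) = -50555*147065763/8449 = -7434909648465/8449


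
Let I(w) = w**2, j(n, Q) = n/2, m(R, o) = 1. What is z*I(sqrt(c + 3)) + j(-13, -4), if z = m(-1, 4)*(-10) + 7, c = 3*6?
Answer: -139/2 ≈ -69.500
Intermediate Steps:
c = 18
z = -3 (z = 1*(-10) + 7 = -10 + 7 = -3)
j(n, Q) = n/2 (j(n, Q) = n*(1/2) = n/2)
z*I(sqrt(c + 3)) + j(-13, -4) = -3*(sqrt(18 + 3))**2 + (1/2)*(-13) = -3*(sqrt(21))**2 - 13/2 = -3*21 - 13/2 = -63 - 13/2 = -139/2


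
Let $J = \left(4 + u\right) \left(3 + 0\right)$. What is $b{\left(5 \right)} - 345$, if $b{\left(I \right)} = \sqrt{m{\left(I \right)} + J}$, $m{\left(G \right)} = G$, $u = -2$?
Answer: $-345 + \sqrt{11} \approx -341.68$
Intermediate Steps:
$J = 6$ ($J = \left(4 - 2\right) \left(3 + 0\right) = 2 \cdot 3 = 6$)
$b{\left(I \right)} = \sqrt{6 + I}$ ($b{\left(I \right)} = \sqrt{I + 6} = \sqrt{6 + I}$)
$b{\left(5 \right)} - 345 = \sqrt{6 + 5} - 345 = \sqrt{11} - 345 = -345 + \sqrt{11}$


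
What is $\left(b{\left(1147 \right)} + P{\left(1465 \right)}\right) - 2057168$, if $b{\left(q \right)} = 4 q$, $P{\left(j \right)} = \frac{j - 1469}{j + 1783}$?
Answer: $- \frac{1666694961}{812} \approx -2.0526 \cdot 10^{6}$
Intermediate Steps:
$P{\left(j \right)} = \frac{-1469 + j}{1783 + j}$
$\left(b{\left(1147 \right)} + P{\left(1465 \right)}\right) - 2057168 = \left(4 \cdot 1147 + \frac{-1469 + 1465}{1783 + 1465}\right) - 2057168 = \left(4588 + \frac{1}{3248} \left(-4\right)\right) - 2057168 = \left(4588 - \frac{1}{812}\right) - 2057168 = \frac{3725455}{812} - 2057168 = - \frac{1666694961}{812}$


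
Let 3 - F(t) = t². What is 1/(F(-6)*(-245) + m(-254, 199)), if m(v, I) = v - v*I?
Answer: 1/58377 ≈ 1.7130e-5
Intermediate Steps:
F(t) = 3 - t²
m(v, I) = v - I*v
1/(F(-6)*(-245) + m(-254, 199)) = 1/((3 - 1*(-6)²)*(-245) - 254*(1 - 1*199)) = 1/((3 - 1*36)*(-245) - 254*(1 - 199)) = 1/((3 - 36)*(-245) - 254*(-198)) = 1/(-33*(-245) + 50292) = 1/(8085 + 50292) = 1/58377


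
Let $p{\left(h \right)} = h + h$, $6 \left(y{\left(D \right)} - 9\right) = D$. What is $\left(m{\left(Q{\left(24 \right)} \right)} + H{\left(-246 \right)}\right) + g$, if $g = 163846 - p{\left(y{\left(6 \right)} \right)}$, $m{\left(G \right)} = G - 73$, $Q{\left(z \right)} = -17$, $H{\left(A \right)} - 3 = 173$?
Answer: $163912$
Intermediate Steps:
$H{\left(A \right)} = 176$ ($H{\left(A \right)} = 3 + 173 = 176$)
$y{\left(D \right)} = 9 + \frac{D}{6}$
$p{\left(h \right)} = 2 h$
$m{\left(G \right)} = -73 + G$ ($m{\left(G \right)} = G - 73 = -73 + G$)
$g = 163826$ ($g = 163846 - 2 \left(9 + \frac{1}{6} \cdot 6\right) = 163846 - 2 \left(9 + 1\right) = 163846 - 2 \cdot 10 = 163846 - 20 = 163826$)
$\left(m{\left(Q{\left(24 \right)} \right)} + H{\left(-246 \right)}\right) + g = \left(\left(-73 - 17\right) + 176\right) + 163826 = \left(-90 + 176\right) + 163826 = 86 + 163826 = 163912$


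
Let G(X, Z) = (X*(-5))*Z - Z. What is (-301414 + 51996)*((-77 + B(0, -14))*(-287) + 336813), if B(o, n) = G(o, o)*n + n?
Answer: -90521274740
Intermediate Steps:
G(X, Z) = -Z - 5*X*Z (G(X, Z) = (-5*X)*Z - Z = -5*X*Z - Z = -Z - 5*X*Z)
B(o, n) = n - n*o*(1 + 5*o) (B(o, n) = (-o*(1 + 5*o))*n + n = -n*o*(1 + 5*o) + n = n - n*o*(1 + 5*o))
(-301414 + 51996)*((-77 + B(0, -14))*(-287) + 336813) = (-301414 + 51996)*((-77 - 14*(1 - 1*0 - 5*0**2))*(-287) + 336813) = -249418*((-77 - 14*(1 + 0 - 5*0))*(-287) + 336813) = -249418*((-77 - 14*(1 + 0 + 0))*(-287) + 336813) = -249418*((-77 - 14*1)*(-287) + 336813) = -249418*((-77 - 14)*(-287) + 336813) = -249418*(-91*(-287) + 336813) = -249418*(26117 + 336813) = -249418*362930 = -90521274740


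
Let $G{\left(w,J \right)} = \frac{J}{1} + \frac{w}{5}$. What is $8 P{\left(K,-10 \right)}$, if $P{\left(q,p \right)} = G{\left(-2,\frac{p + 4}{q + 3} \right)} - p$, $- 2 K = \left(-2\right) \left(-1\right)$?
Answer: $\frac{264}{5} \approx 52.8$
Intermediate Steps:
$G{\left(w,J \right)} = J + \frac{w}{5}$ ($G{\left(w,J \right)} = J 1 + w \frac{1}{5} = J + \frac{w}{5}$)
$K = -1$ ($K = - \frac{\left(-2\right) \left(-1\right)}{2} = \left(- \frac{1}{2}\right) 2 = -1$)
$P{\left(q,p \right)} = - \frac{2}{5} - p + \frac{4 + p}{3 + q}$ ($P{\left(q,p \right)} = \left(\frac{p + 4}{q + 3} + \frac{1}{5} \left(-2\right)\right) - p = \left(\frac{4 + p}{3 + q} - \frac{2}{5}\right) - p = \left(- \frac{2}{5} + \frac{4 + p}{3 + q}\right) - p = - \frac{2}{5} - p + \frac{4 + p}{3 + q}$)
$8 P{\left(K,-10 \right)} = 8 \frac{14 - -100 - -2 - \left(-50\right) \left(-1\right)}{5 \left(3 - 1\right)} = 8 \frac{14 + 100 + 2 - 50}{5 \cdot 2} = 8 \cdot \frac{1}{5} \cdot \frac{1}{2} \cdot 66 = 8 \cdot \frac{33}{5} = \frac{264}{5}$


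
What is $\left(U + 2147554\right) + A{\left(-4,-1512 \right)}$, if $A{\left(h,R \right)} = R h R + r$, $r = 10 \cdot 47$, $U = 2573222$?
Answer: $-4423330$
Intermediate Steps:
$r = 470$
$A{\left(h,R \right)} = 470 + h R^{2}$ ($A{\left(h,R \right)} = R h R + 470 = h R^{2} + 470 = 470 + h R^{2}$)
$\left(U + 2147554\right) + A{\left(-4,-1512 \right)} = \left(2573222 + 2147554\right) + \left(470 - 4 \left(-1512\right)^{2}\right) = 4720776 + \left(470 - 9144576\right) = 4720776 - 9144106 = -4423330$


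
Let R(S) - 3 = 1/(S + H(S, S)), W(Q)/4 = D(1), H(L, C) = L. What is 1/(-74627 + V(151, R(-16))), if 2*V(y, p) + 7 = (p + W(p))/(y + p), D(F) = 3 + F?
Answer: -4927/367704170 ≈ -1.3399e-5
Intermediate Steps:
W(Q) = 16 (W(Q) = 4*(3 + 1) = 4*4 = 16)
R(S) = 3 + 1/(2*S) (R(S) = 3 + 1/(S + S) = 3 + 1/(2*S))
V(y, p) = -7/2 + (16 + p)/(2*(p + y)) (V(y, p) = -7/2 + ((p + 16)/(y + p))/2 = -7/2 + ((16 + p)/(p + y))/2 = -7/2 + (16 + p)/(2*(p + y)))
1/(-74627 + V(151, R(-16))) = 1/(-74627 + (8 - 3*(3 + (½)/(-16)) - 7/2*151)/((3 + (½)/(-16)) + 151)) = 1/(-74627 + (8 - 3*(3 + (½)*(-1/16)) - 1057/2)/((3 + (½)*(-1/16)) + 151)) = 1/(-74627 + (8 - 3*(3 - 1/32) - 1057/2)/((3 - 1/32) + 151)) = 1/(-74627 + (8 - 3*95/32 - 1057/2)/(95/32 + 151)) = 1/(-74627 + (8 - 285/32 - 1057/2)/(4927/32)) = 1/(-74627 + (32/4927)*(-16941/32)) = 1/(-74627 - 16941/4927) = 1/(-367704170/4927) = -4927/367704170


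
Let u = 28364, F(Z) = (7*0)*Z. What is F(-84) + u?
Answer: 28364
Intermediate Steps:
F(Z) = 0 (F(Z) = 0*Z = 0)
F(-84) + u = 0 + 28364 = 28364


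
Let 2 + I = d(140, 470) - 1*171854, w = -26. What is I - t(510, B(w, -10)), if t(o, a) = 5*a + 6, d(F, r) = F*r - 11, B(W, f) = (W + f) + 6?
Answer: -105923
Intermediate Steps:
B(W, f) = 6 + W + f
d(F, r) = -11 + F*r
t(o, a) = 6 + 5*a
I = -106067 (I = -2 + ((-11 + 140*470) - 1*171854) = -2 + ((-11 + 65800) - 171854) = -2 + (65789 - 171854) = -2 - 106065 = -106067)
I - t(510, B(w, -10)) = -106067 - (6 + 5*(6 - 26 - 10)) = -106067 - (6 + 5*(-30)) = -106067 - (6 - 150) = -106067 - 1*(-144) = -106067 + 144 = -105923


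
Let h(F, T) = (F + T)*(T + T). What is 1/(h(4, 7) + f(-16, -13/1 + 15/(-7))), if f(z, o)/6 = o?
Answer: 7/442 ≈ 0.015837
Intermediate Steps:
f(z, o) = 6*o
h(F, T) = 2*T*(F + T) (h(F, T) = (F + T)*(2*T) = 2*T*(F + T))
1/(h(4, 7) + f(-16, -13/1 + 15/(-7))) = 1/(2*7*(4 + 7) + 6*(-13/1 + 15/(-7))) = 1/(2*7*11 + 6*(-13*1 + 15*(-⅐))) = 1/(154 + 6*(-13 - 15/7)) = 1/(154 + 6*(-106/7)) = 1/(154 - 636/7) = 1/(442/7) = 7/442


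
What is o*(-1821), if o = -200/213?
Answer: 121400/71 ≈ 1709.9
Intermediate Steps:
o = -200/213 (o = -200*1/213 = -200/213 ≈ -0.93897)
o*(-1821) = -200/213*(-1821) = 121400/71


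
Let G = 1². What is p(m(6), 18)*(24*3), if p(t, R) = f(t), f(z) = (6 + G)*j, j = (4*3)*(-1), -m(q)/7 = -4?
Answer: -6048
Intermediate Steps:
m(q) = 28 (m(q) = -7*(-4) = 28)
j = -12 (j = 12*(-1) = -12)
G = 1
f(z) = -84 (f(z) = (6 + 1)*(-12) = 7*(-12) = -84)
p(t, R) = -84
p(m(6), 18)*(24*3) = -2016*3 = -84*72 = -6048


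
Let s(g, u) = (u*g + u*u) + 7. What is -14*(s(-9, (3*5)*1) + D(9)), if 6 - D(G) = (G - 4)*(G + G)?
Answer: -182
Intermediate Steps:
s(g, u) = 7 + u² + g*u (s(g, u) = (g*u + u²) + 7 = (u² + g*u) + 7 = 7 + u² + g*u)
D(G) = 6 - 2*G*(-4 + G) (D(G) = 6 - (G - 4)*(G + G) = 6 - (-4 + G)*2*G = 6 - 2*G*(-4 + G))
-14*(s(-9, (3*5)*1) + D(9)) = -14*((7 + ((3*5)*1)² - 9*3*5) + (6 - 2*9² + 8*9)) = -14*((7 + (15*1)² - 135) + (6 - 2*81 + 72)) = -14*((7 + 15² - 9*15) + (6 - 162 + 72)) = -14*((7 + 225 - 135) - 84) = -14*(97 - 84) = -14*13 = -182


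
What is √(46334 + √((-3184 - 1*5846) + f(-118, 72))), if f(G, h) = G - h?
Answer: √(46334 + 2*I*√2305) ≈ 215.25 + 0.223*I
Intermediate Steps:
√(46334 + √((-3184 - 1*5846) + f(-118, 72))) = √(46334 + √((-3184 - 1*5846) + (-118 - 1*72))) = √(46334 + √((-3184 - 5846) + (-118 - 72))) = √(46334 + √(-9030 - 190)) = √(46334 + √(-9220)) = √(46334 + 2*I*√2305)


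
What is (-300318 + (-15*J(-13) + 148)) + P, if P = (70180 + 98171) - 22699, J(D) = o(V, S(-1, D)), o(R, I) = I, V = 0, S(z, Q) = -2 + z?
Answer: -154473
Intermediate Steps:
J(D) = -3 (J(D) = -2 - 1 = -3)
P = 145652 (P = 168351 - 22699 = 145652)
(-300318 + (-15*J(-13) + 148)) + P = (-300318 + (-15*(-3) + 148)) + 145652 = (-300318 + (45 + 148)) + 145652 = (-300318 + 193) + 145652 = -300125 + 145652 = -154473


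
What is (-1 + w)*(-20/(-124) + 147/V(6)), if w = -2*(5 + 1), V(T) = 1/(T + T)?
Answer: -710957/31 ≈ -22934.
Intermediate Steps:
V(T) = 1/(2*T)
w = -12 (w = -2*6 = -12)
(-1 + w)*(-20/(-124) + 147/V(6)) = (-1 - 12)*(-20/(-124) + 147/(((½)/6))) = -13*(-20*(-1/124) + 147/(((½)*(⅙)))) = -13*(5/31 + 147/(1/12)) = -13*(5/31 + 147*12) = -13*(5/31 + 1764) = -13*54689/31 = -710957/31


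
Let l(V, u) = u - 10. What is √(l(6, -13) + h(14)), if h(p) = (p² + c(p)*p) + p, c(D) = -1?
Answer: √173 ≈ 13.153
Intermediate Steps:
l(V, u) = -10 + u
h(p) = p² (h(p) = (p² - p) + p = p²)
√(l(6, -13) + h(14)) = √((-10 - 13) + 14²) = √(-23 + 196) = √173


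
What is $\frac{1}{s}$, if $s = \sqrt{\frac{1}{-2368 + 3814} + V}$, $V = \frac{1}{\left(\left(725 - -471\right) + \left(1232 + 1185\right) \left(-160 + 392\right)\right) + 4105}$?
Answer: $\frac{\sqrt{464491990715370}}{567491} \approx 37.978$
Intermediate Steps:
$V = \frac{1}{566045}$ ($V = \frac{1}{\left(\left(725 + 471\right) + 2417 \cdot 232\right) + 4105} = \frac{1}{\left(1196 + 560744\right) + 4105} = \frac{1}{561940 + 4105} = \frac{1}{566045} \approx 1.7666 \cdot 10^{-6}$)
$s = \frac{\sqrt{464491990715370}}{818501070}$ ($s = \sqrt{\frac{1}{-2368 + 3814} + \frac{1}{566045}} = \sqrt{\frac{1}{1446} + \frac{1}{566045}} = \sqrt{\frac{567491}{818501070}} = \frac{\sqrt{464491990715370}}{818501070} \approx 0.026331$)
$\frac{1}{s} = \frac{1}{\frac{1}{818501070} \sqrt{464491990715370}} = \frac{\sqrt{464491990715370}}{567491}$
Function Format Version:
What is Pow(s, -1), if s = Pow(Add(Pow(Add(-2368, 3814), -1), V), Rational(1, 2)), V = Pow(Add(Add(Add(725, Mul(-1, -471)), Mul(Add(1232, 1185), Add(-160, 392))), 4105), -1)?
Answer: Mul(Rational(1, 567491), Pow(464491990715370, Rational(1, 2))) ≈ 37.978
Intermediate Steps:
V = Rational(1, 566045) (V = Pow(Add(Add(Add(725, 471), Mul(2417, 232)), 4105), -1) = Pow(Add(Add(1196, 560744), 4105), -1) = Pow(Add(561940, 4105), -1) = Pow(566045, -1) = Rational(1, 566045) ≈ 1.7666e-6)
s = Mul(Rational(1, 818501070), Pow(464491990715370, Rational(1, 2))) (s = Pow(Add(Pow(Add(-2368, 3814), -1), Rational(1, 566045)), Rational(1, 2)) = Pow(Add(Pow(1446, -1), Rational(1, 566045)), Rational(1, 2)) = Pow(Add(Rational(1, 1446), Rational(1, 566045)), Rational(1, 2)) = Pow(Rational(567491, 818501070), Rational(1, 2)) = Mul(Rational(1, 818501070), Pow(464491990715370, Rational(1, 2))) ≈ 0.026331)
Pow(s, -1) = Pow(Mul(Rational(1, 818501070), Pow(464491990715370, Rational(1, 2))), -1) = Mul(Rational(1, 567491), Pow(464491990715370, Rational(1, 2)))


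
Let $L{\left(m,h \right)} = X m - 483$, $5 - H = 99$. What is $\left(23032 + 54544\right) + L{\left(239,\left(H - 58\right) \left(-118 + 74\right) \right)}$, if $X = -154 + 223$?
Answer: $93584$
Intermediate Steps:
$H = -94$ ($H = 5 - 99 = -94$)
$X = 69$
$L{\left(m,h \right)} = -483 + 69 m$ ($L{\left(m,h \right)} = 69 m - 483 = -483 + 69 m$)
$\left(23032 + 54544\right) + L{\left(239,\left(H - 58\right) \left(-118 + 74\right) \right)} = \left(23032 + 54544\right) + \left(-483 + 69 \cdot 239\right) = 77576 + \left(-483 + 16491\right) = 77576 + 16008 = 93584$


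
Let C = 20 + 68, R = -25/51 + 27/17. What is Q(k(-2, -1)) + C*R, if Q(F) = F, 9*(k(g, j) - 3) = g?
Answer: 15209/153 ≈ 99.405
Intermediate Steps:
k(g, j) = 3 + g/9
R = 56/51 (R = -25*1/51 + 27*(1/17) = -25/51 + 27/17 = 56/51 ≈ 1.0980)
C = 88
Q(k(-2, -1)) + C*R = (3 + (⅑)*(-2)) + 88*(56/51) = (3 - 2/9) + 4928/51 = 25/9 + 4928/51 = 15209/153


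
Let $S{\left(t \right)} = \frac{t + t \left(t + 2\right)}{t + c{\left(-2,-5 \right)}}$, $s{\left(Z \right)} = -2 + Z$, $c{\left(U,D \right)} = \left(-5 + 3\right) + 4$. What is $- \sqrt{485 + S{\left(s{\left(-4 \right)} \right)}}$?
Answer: $- \frac{31 \sqrt{2}}{2} \approx -21.92$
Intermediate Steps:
$c{\left(U,D \right)} = 2$ ($c{\left(U,D \right)} = -2 + 4 = 2$)
$S{\left(t \right)} = \frac{t + t \left(2 + t\right)}{2 + t}$ ($S{\left(t \right)} = \frac{t + t \left(t + 2\right)}{t + 2} = \frac{t + t \left(2 + t\right)}{2 + t}$)
$- \sqrt{485 + S{\left(s{\left(-4 \right)} \right)}} = - \sqrt{485 + \frac{\left(-2 - 4\right) \left(3 - 6\right)}{2 - 6}} = - \sqrt{485 - \frac{6 \left(3 - 6\right)}{2 - 6}} = - \sqrt{485 - 6 \frac{1}{-4} \left(-3\right)} = - \sqrt{485 - \left(- \frac{3}{2}\right) \left(-3\right)} = - \sqrt{485 - \frac{9}{2}} = - \sqrt{\frac{961}{2}} = - \frac{31 \sqrt{2}}{2}$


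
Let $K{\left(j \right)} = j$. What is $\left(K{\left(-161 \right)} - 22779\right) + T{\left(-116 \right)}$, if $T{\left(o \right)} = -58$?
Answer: $-22998$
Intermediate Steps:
$\left(K{\left(-161 \right)} - 22779\right) + T{\left(-116 \right)} = \left(-161 - 22779\right) - 58 = -22940 - 58 = -22998$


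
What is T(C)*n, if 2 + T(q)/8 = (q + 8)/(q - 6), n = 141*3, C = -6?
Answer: -7332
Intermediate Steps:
n = 423
T(q) = -16 + 8*(8 + q)/(-6 + q) (T(q) = -16 + 8*((q + 8)/(q - 6)) = -16 + 8*((8 + q)/(-6 + q)) = -16 + 8*(8 + q)/(-6 + q))
T(C)*n = (8*(20 - 1*(-6))/(-6 - 6))*423 = (8*(20 + 6)/(-12))*423 = (8*(-1/12)*26)*423 = -52/3*423 = -7332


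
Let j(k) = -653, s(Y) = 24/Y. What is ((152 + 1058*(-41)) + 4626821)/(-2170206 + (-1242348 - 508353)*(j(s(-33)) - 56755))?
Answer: 1527865/33500690934 ≈ 4.5607e-5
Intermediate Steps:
((152 + 1058*(-41)) + 4626821)/(-2170206 + (-1242348 - 508353)*(j(s(-33)) - 56755)) = ((152 + 1058*(-41)) + 4626821)/(-2170206 + (-1242348 - 508353)*(-653 - 56755)) = ((152 - 43378) + 4626821)/(-2170206 - 1750701*(-57408)) = (-43226 + 4626821)/(-2170206 + 100504243008) = 4583595/100502072802 = 4583595*(1/100502072802) = 1527865/33500690934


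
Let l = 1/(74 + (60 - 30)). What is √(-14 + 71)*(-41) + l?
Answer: 1/104 - 41*√57 ≈ -309.53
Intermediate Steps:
l = 1/104 (l = 1/(74 + 30) = 1/104 ≈ 0.0096154)
√(-14 + 71)*(-41) + l = √(-14 + 71)*(-41) + 1/104 = √57*(-41) + 1/104 = -41*√57 + 1/104 = 1/104 - 41*√57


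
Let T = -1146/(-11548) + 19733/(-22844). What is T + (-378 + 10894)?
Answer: 693486379683/65950628 ≈ 10515.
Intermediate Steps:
T = -50424365/65950628 (T = -1146*(-1/11548) + 19733*(-1/22844) = 573/5774 - 19733/22844 = -50424365/65950628 ≈ -0.76458)
T + (-378 + 10894) = -50424365/65950628 + (-378 + 10894) = -50424365/65950628 + 10516 = 693486379683/65950628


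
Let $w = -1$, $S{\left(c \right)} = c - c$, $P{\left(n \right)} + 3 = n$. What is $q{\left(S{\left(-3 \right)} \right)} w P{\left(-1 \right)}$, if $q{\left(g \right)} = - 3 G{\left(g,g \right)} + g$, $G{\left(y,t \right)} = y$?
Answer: $0$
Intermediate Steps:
$P{\left(n \right)} = -3 + n$
$S{\left(c \right)} = 0$
$q{\left(g \right)} = - 2 g$ ($q{\left(g \right)} = - 3 g + g = - 2 g$)
$q{\left(S{\left(-3 \right)} \right)} w P{\left(-1 \right)} = \left(-2\right) 0 \left(-1\right) \left(-3 - 1\right) = 0 \left(-1\right) \left(-4\right) = 0 \left(-4\right) = 0$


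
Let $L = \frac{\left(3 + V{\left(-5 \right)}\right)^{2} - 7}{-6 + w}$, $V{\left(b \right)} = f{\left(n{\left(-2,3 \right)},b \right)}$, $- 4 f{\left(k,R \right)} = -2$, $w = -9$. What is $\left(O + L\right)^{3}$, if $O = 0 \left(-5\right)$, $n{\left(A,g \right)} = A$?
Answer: $- \frac{343}{8000} \approx -0.042875$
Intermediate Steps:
$f{\left(k,R \right)} = \frac{1}{2}$ ($f{\left(k,R \right)} = \left(- \frac{1}{4}\right) \left(-2\right) = \frac{1}{2}$)
$V{\left(b \right)} = \frac{1}{2}$
$O = 0$
$L = - \frac{7}{20}$ ($L = \frac{\left(3 + \frac{1}{2}\right)^{2} - 7}{-6 - 9} = \frac{\left(\frac{7}{2}\right)^{2} - 7}{-15} = \left(\frac{49}{4} - 7\right) \left(- \frac{1}{15}\right) = \frac{21}{4} \left(- \frac{1}{15}\right) = - \frac{7}{20} \approx -0.35$)
$\left(O + L\right)^{3} = \left(0 - \frac{7}{20}\right)^{3} = \left(- \frac{7}{20}\right)^{3} = - \frac{343}{8000}$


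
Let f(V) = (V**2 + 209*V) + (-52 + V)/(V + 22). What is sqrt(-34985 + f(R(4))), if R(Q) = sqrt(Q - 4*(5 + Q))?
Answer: sqrt((-388557 - 60836*I*sqrt(2))/(11 + 2*I*sqrt(2))) ≈ 3.161 + 187.16*I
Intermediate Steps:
R(Q) = sqrt(-20 - 3*Q) (R(Q) = sqrt(Q + (-20 - 4*Q)) = sqrt(-20 - 3*Q))
f(V) = V**2 + 209*V + (-52 + V)/(22 + V) (f(V) = (V**2 + 209*V) + (-52 + V)/(22 + V) = V**2 + 209*V + (-52 + V)/(22 + V))
sqrt(-34985 + f(R(4))) = sqrt(-34985 + (-52 + (sqrt(-20 - 3*4))**3 + 231*(sqrt(-20 - 3*4))**2 + 4599*sqrt(-20 - 3*4))/(22 + sqrt(-20 - 3*4))) = sqrt(-34985 + (-52 + (sqrt(-20 - 12))**3 + 231*(sqrt(-20 - 12))**2 + 4599*sqrt(-20 - 12))/(22 + sqrt(-20 - 12))) = sqrt(-34985 + (-52 + (sqrt(-32))**3 + 231*(sqrt(-32))**2 + 4599*sqrt(-32))/(22 + sqrt(-32))) = sqrt(-34985 + (-52 + (4*I*sqrt(2))**3 + 231*(4*I*sqrt(2))**2 + 4599*(4*I*sqrt(2)))/(22 + 4*I*sqrt(2))) = sqrt(-34985 + (-52 - 128*I*sqrt(2) + 231*(-32) + 18396*I*sqrt(2))/(22 + 4*I*sqrt(2))) = sqrt(-34985 + (-52 - 128*I*sqrt(2) - 7392 + 18396*I*sqrt(2))/(22 + 4*I*sqrt(2))) = sqrt(-34985 + (-7444 + 18268*I*sqrt(2))/(22 + 4*I*sqrt(2)))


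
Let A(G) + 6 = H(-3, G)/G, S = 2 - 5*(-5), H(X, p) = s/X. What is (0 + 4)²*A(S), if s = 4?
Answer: -7840/81 ≈ -96.790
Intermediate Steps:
H(X, p) = 4/X
S = 27 (S = 2 + 25 = 27)
A(G) = -6 - 4/(3*G) (A(G) = -6 + (4/(-3))/G = -6 + (4*(-⅓))/G = -6 - 4/(3*G))
(0 + 4)²*A(S) = (0 + 4)²*(-6 - 4/3/27) = 4²*(-6 - 4/3*1/27) = 16*(-6 - 4/81) = 16*(-490/81) = -7840/81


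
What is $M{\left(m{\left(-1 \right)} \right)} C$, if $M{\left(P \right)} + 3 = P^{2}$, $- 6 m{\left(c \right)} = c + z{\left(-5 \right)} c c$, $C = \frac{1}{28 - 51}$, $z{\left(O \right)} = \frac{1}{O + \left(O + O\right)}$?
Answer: $\frac{6011}{46575} \approx 0.12906$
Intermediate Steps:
$z{\left(O \right)} = \frac{1}{3 O}$ ($z{\left(O \right)} = \frac{1}{O + 2 O} = \frac{1}{3 O}$)
$C = - \frac{1}{23}$ ($C = \frac{1}{-23} = - \frac{1}{23} \approx -0.043478$)
$m{\left(c \right)} = - \frac{c}{6} + \frac{c^{2}}{90}$ ($m{\left(c \right)} = - \frac{c + \frac{1}{3 \left(-5\right)} c c}{6} = - \frac{c + \frac{1}{3} \left(- \frac{1}{5}\right) c c}{6} = - \frac{c + - \frac{c}{15} c}{6} = - \frac{c - \frac{c^{2}}{15}}{6} = - \frac{c}{6} + \frac{c^{2}}{90}$)
$M{\left(P \right)} = -3 + P^{2}$
$M{\left(m{\left(-1 \right)} \right)} C = \left(-3 + \left(\frac{1}{90} \left(-1\right) \left(-15 - 1\right)\right)^{2}\right) \left(- \frac{1}{23}\right) = \left(-3 + \left(\frac{1}{90} \left(-1\right) \left(-16\right)\right)^{2}\right) \left(- \frac{1}{23}\right) = \left(-3 + \left(\frac{8}{45}\right)^{2}\right) \left(- \frac{1}{23}\right) = \left(-3 + \frac{64}{2025}\right) \left(- \frac{1}{23}\right) = \left(- \frac{6011}{2025}\right) \left(- \frac{1}{23}\right) = \frac{6011}{46575}$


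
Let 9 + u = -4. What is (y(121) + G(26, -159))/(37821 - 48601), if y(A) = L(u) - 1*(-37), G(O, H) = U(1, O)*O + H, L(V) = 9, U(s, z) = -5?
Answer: 243/10780 ≈ 0.022542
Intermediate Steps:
u = -13 (u = -9 - 4 = -13)
G(O, H) = H - 5*O (G(O, H) = -5*O + H = H - 5*O)
y(A) = 46 (y(A) = 9 - 1*(-37) = 9 + 37 = 46)
(y(121) + G(26, -159))/(37821 - 48601) = (46 + (-159 - 5*26))/(37821 - 48601) = (46 + (-159 - 130))/(-10780) = (46 - 289)*(-1/10780) = -243*(-1/10780) = 243/10780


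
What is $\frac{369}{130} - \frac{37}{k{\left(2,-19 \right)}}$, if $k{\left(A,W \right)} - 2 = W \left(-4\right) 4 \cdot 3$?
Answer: $\frac{83114}{29705} \approx 2.798$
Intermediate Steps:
$k{\left(A,W \right)} = 2 - 48 W$ ($k{\left(A,W \right)} = 2 + W \left(-4\right) 4 \cdot 3 = 2 + - 4 W 12 = 2 - 48 W$)
$\frac{369}{130} - \frac{37}{k{\left(2,-19 \right)}} = \frac{369}{130} - \frac{37}{2 - -912} = 369 \cdot \frac{1}{130} - \frac{37}{2 + 912} = \frac{369}{130} - \frac{37}{914} = \frac{83114}{29705}$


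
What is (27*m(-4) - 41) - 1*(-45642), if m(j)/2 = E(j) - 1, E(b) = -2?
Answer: 45439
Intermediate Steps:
m(j) = -6 (m(j) = 2*(-2 - 1) = 2*(-3) = -6)
(27*m(-4) - 41) - 1*(-45642) = (27*(-6) - 41) - 1*(-45642) = (-162 - 41) + 45642 = -203 + 45642 = 45439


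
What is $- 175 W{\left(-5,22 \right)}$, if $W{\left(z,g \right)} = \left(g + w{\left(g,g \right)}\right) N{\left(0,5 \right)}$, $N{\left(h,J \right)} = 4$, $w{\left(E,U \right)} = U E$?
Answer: $-354200$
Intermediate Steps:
$w{\left(E,U \right)} = E U$
$W{\left(z,g \right)} = 4 g + 4 g^{2}$ ($W{\left(z,g \right)} = \left(g + g g\right) 4 = \left(g + g^{2}\right) 4 = 4 g + 4 g^{2}$)
$- 175 W{\left(-5,22 \right)} = - 175 \cdot 4 \cdot 22 \left(1 + 22\right) = - 175 \cdot 4 \cdot 22 \cdot 23 = \left(-175\right) 2024 = -354200$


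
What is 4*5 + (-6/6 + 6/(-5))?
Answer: 89/5 ≈ 17.800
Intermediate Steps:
4*5 + (-6/6 + 6/(-5)) = 20 + (-6*⅙ + 6*(-⅕)) = 20 + (-1 - 6/5) = 20 - 11/5 = 89/5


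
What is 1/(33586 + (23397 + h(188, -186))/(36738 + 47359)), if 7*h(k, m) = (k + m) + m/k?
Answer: 55335826/1858524447357 ≈ 2.9774e-5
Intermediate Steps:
h(k, m) = k/7 + m/7 + m/(7*k) (h(k, m) = ((k + m) + m/k)/7 = (k + m + m/k)/7 = k/7 + m/7 + m/(7*k))
1/(33586 + (23397 + h(188, -186))/(36738 + 47359)) = 1/(33586 + (23397 + (⅐)*(-186 + 188*(188 - 186))/188)/(36738 + 47359)) = 1/(33586 + (23397 + (⅐)*(1/188)*(-186 + 188*2))/84097) = 1/(33586 + (23397 + (⅐)*(1/188)*(-186 + 376))*(1/84097)) = 1/(33586 + (23397 + (⅐)*(1/188)*190)*(1/84097)) = 1/(33586 + (23397 + 95/658)*(1/84097)) = 1/(33586 + (15395321/658)*(1/84097)) = 1/(33586 + 15395321/55335826) = 1/(1858524447357/55335826) = 55335826/1858524447357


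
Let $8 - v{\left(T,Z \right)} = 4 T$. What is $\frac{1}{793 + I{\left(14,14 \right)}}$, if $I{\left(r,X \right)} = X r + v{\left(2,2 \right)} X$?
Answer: $\frac{1}{989} \approx 0.0010111$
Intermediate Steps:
$v{\left(T,Z \right)} = 8 - 4 T$
$I{\left(r,X \right)} = X r$ ($I{\left(r,X \right)} = X r + \left(8 - 8\right) X = X r + 0 X = X r + 0 = X r$)
$\frac{1}{793 + I{\left(14,14 \right)}} = \frac{1}{793 + 14 \cdot 14} = \frac{1}{793 + 196} = \frac{1}{989}$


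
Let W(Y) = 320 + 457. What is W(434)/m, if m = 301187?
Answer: 777/301187 ≈ 0.0025798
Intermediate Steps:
W(Y) = 777
W(434)/m = 777/301187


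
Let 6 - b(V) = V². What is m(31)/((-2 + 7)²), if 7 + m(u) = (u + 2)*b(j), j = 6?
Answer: -997/25 ≈ -39.880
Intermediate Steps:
b(V) = 6 - V²
m(u) = -67 - 30*u (m(u) = -7 + (u + 2)*(6 - 1*6²) = -7 + (2 + u)*(6 - 1*36) = -7 + (2 + u)*(6 - 36) = -7 + (2 + u)*(-30) = -7 + (-60 - 30*u) = -67 - 30*u)
m(31)/((-2 + 7)²) = (-67 - 30*31)/((-2 + 7)²) = (-67 - 930)/(5²) = -997/25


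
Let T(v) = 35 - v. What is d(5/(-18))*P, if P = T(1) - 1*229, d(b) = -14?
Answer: 2730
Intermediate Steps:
P = -195 (P = (35 - 1*1) - 1*229 = (35 - 1) - 229 = 34 - 229 = -195)
d(5/(-18))*P = -14*(-195) = 2730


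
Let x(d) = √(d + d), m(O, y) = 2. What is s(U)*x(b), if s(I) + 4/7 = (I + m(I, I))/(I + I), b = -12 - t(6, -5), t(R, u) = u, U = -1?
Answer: -15*I*√14/14 ≈ -4.0089*I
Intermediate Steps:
b = -7 (b = -12 - 1*(-5) = -12 + 5 = -7)
x(d) = √2*√d (x(d) = √(2*d) = √2*√d)
s(I) = -4/7 + (2 + I)/(2*I) (s(I) = -4/7 + (I + 2)/(I + I) = -4/7 + (2 + I)/((2*I)) = -4/7 + (2 + I)*(1/(2*I)) = -4/7 + (2 + I)/(2*I))
s(U)*x(b) = ((1/14)*(14 - 1*(-1))/(-1))*(√2*√(-7)) = ((1/14)*(-1)*(14 + 1))*(√2*(I*√7)) = ((1/14)*(-1)*15)*(I*√14) = -15*I*√14/14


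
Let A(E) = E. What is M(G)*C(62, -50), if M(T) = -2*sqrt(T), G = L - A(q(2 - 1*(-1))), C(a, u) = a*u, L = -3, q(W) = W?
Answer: 6200*I*sqrt(6) ≈ 15187.0*I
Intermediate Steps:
G = -6 (G = -3 - (2 - 1*(-1)) = -3 - (2 + 1) = -3 - 1*3 = -3 - 3 = -6)
M(G)*C(62, -50) = (-2*I*sqrt(6))*(62*(-50)) = -2*I*sqrt(6)*(-3100) = 6200*I*sqrt(6)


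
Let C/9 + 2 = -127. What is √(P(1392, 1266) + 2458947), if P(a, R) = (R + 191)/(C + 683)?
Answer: √561829349902/478 ≈ 1568.1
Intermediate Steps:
C = -1161 (C = -18 + 9*(-127) = -18 - 1143 = -1161)
P(a, R) = -191/478 - R/478 (P(a, R) = (R + 191)/(-1161 + 683) = (191 + R)/(-478) = (191 + R)*(-1/478) = -191/478 - R/478)
√(P(1392, 1266) + 2458947) = √((-191/478 - 1/478*1266) + 2458947) = √((-191/478 - 633/239) + 2458947) = √(-1457/478 + 2458947) = √(1175375209/478) = √561829349902/478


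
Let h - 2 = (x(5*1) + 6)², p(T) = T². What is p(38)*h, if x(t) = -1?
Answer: 38988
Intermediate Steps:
h = 27 (h = 2 + (-1 + 6)² = 2 + 5² = 2 + 25 = 27)
p(38)*h = 38²*27 = 1444*27 = 38988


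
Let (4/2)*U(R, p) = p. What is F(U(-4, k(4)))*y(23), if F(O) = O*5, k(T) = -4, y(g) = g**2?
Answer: -5290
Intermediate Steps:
U(R, p) = p/2
F(O) = 5*O
F(U(-4, k(4)))*y(23) = (5*((1/2)*(-4)))*23**2 = (5*(-2))*529 = -10*529 = -5290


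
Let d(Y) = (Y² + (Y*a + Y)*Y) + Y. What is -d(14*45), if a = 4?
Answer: -2382030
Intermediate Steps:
d(Y) = Y + 6*Y² (d(Y) = (Y² + (Y*4 + Y)*Y) + Y = (Y² + (4*Y + Y)*Y) + Y = (Y² + (5*Y)*Y) + Y = (Y² + 5*Y²) + Y = 6*Y² + Y = Y + 6*Y²)
-d(14*45) = -14*45*(1 + 6*(14*45)) = -630*(1 + 6*630) = -630*(1 + 3780) = -630*3781 = -1*2382030 = -2382030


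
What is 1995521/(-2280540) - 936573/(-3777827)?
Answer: -5402840923447/8615485586580 ≈ -0.62711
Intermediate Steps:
1995521/(-2280540) - 936573/(-3777827) = 1995521*(-1/2280540) - 936573*(-1/3777827) = -1995521/2280540 + 936573/3777827 = -5402840923447/8615485586580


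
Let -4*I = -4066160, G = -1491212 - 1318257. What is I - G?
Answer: 3826009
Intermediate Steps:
G = -2809469
I = 1016540 (I = -1/4*(-4066160) = 1016540)
I - G = 1016540 - 1*(-2809469) = 1016540 + 2809469 = 3826009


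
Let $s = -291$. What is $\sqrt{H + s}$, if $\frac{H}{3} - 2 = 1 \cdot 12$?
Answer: $i \sqrt{249} \approx 15.78 i$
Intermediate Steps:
$H = 42$ ($H = 6 + 3 \cdot 1 \cdot 12 = 6 + 3 \cdot 12 = 6 + 36 = 42$)
$\sqrt{H + s} = \sqrt{42 - 291} = \sqrt{-249} = i \sqrt{249}$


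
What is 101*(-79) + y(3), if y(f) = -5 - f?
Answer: -7987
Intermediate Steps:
101*(-79) + y(3) = 101*(-79) + (-5 - 1*3) = -7979 + (-5 - 3) = -7979 - 8 = -7987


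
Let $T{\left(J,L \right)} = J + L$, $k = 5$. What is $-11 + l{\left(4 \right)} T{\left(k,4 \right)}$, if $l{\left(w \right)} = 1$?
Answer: $-2$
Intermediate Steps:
$-11 + l{\left(4 \right)} T{\left(k,4 \right)} = -11 + 1 \left(5 + 4\right) = -11 + 1 \cdot 9 = -11 + 9 = -2$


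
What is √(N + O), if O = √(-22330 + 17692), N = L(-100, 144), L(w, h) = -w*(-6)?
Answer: √(-600 + I*√4638) ≈ 1.3879 + 24.534*I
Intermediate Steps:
L(w, h) = 6*w
N = -600 (N = 6*(-100) = -600)
O = I*√4638 (O = √(-4638) = I*√4638 ≈ 68.103*I)
√(N + O) = √(-600 + I*√4638)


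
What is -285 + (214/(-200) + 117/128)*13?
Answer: -918487/3200 ≈ -287.03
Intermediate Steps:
-285 + (214/(-200) + 117/128)*13 = -285 + (214*(-1/200) + 117*(1/128))*13 = -285 + (-107/100 + 117/128)*13 = -285 - 499/3200*13 = -285 - 6487/3200 = -918487/3200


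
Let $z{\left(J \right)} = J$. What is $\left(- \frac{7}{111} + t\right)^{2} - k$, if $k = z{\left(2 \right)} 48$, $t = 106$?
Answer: $\frac{137091265}{12321} \approx 11127.0$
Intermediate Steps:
$k = 96$ ($k = 2 \cdot 48 = 96$)
$\left(- \frac{7}{111} + t\right)^{2} - k = \left(- \frac{7}{111} + 106\right)^{2} - 96 = \left(\frac{11759}{111}\right)^{2} - 96 = \frac{138274081}{12321} - 96 = \frac{137091265}{12321}$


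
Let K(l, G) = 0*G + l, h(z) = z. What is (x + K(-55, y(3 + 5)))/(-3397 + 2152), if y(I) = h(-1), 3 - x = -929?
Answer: -877/1245 ≈ -0.70442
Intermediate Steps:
x = 932 (x = 3 - 1*(-929) = 3 + 929 = 932)
y(I) = -1
K(l, G) = l (K(l, G) = 0 + l = l)
(x + K(-55, y(3 + 5)))/(-3397 + 2152) = (932 - 55)/(-3397 + 2152) = 877/(-1245) = 877*(-1/1245) = -877/1245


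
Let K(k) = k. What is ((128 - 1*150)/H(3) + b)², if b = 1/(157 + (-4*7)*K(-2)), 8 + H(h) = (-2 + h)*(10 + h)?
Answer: 21911761/1134225 ≈ 19.319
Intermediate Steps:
H(h) = -8 + (-2 + h)*(10 + h)
b = 1/213 (b = 1/(157 - 4*7*(-2)) = 1/(157 - 28*(-2)) = 1/(157 + 56) = 1/213 ≈ 0.0046948)
((128 - 1*150)/H(3) + b)² = ((128 - 1*150)/(-28 + 3² + 8*3) + 1/213)² = ((128 - 150)/(-28 + 9 + 24) + 1/213)² = (-22/5 + 1/213)² = (-4681/1065)² = 21911761/1134225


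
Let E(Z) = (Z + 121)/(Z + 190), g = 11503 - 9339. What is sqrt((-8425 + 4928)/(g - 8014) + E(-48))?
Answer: sqrt(1261102)/1065 ≈ 1.0544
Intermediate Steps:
g = 2164
E(Z) = (121 + Z)/(190 + Z)
sqrt((-8425 + 4928)/(g - 8014) + E(-48)) = sqrt((-8425 + 4928)/(2164 - 8014) + (121 - 48)/(190 - 48)) = sqrt(-3497/(-5850) + 73/142) = sqrt(-3497*(-1/5850) + (1/142)*73) = sqrt(269/450 + 73/142) = sqrt(17762/15975) = sqrt(1261102)/1065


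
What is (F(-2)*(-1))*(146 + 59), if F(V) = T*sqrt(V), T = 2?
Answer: -410*I*sqrt(2) ≈ -579.83*I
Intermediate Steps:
F(V) = 2*sqrt(V)
(F(-2)*(-1))*(146 + 59) = ((2*sqrt(-2))*(-1))*(146 + 59) = ((2*(I*sqrt(2)))*(-1))*205 = ((2*I*sqrt(2))*(-1))*205 = -2*I*sqrt(2)*205 = -410*I*sqrt(2)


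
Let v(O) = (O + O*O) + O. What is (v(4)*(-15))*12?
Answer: -4320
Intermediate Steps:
v(O) = O**2 + 2*O (v(O) = (O + O**2) + O = O**2 + 2*O)
(v(4)*(-15))*12 = ((4*(2 + 4))*(-15))*12 = ((4*6)*(-15))*12 = (24*(-15))*12 = -360*12 = -4320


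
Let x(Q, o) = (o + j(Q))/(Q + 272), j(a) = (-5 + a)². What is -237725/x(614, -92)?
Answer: -210624350/370789 ≈ -568.04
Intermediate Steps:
x(Q, o) = (o + (-5 + Q)²)/(272 + Q) (x(Q, o) = (o + (-5 + Q)²)/(Q + 272) = (o + (-5 + Q)²)/(272 + Q))
-237725/x(614, -92) = -237725*(272 + 614)/(-92 + (-5 + 614)²) = -237725*886/(-92 + 609²) = -237725*886/(-92 + 370881) = -237725/((1/886)*370789) = -237725/370789/886 = -237725*886/370789 = -210624350/370789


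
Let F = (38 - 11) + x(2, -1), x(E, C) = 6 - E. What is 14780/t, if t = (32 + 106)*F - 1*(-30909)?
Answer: 14780/35187 ≈ 0.42004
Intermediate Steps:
F = 31 (F = (38 - 11) + (6 - 1*2) = 27 + (6 - 2) = 27 + 4 = 31)
t = 35187 (t = (32 + 106)*31 - 1*(-30909) = 138*31 + 30909 = 4278 + 30909 = 35187)
14780/t = 14780/35187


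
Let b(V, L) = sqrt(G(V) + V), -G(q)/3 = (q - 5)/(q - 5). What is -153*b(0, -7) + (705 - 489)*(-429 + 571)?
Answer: 30672 - 153*I*sqrt(3) ≈ 30672.0 - 265.0*I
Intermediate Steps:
G(q) = -3 (G(q) = -3*(q - 5)/(q - 5) = -3*(-5 + q)/(-5 + q) = -3*1 = -3)
b(V, L) = sqrt(-3 + V)
-153*b(0, -7) + (705 - 489)*(-429 + 571) = -153*sqrt(-3 + 0) + (705 - 489)*(-429 + 571) = -153*I*sqrt(3) + 216*142 = -153*I*sqrt(3) + 30672 = 30672 - 153*I*sqrt(3)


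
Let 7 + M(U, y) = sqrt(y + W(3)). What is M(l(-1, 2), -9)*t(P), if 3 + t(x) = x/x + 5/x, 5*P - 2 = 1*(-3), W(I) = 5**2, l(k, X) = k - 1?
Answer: 81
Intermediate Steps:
l(k, X) = -1 + k
W(I) = 25
P = -1/5 (P = 2/5 + (1*(-3))/5 = 2/5 + (1/5)*(-3) = 2/5 - 3/5 = -1/5 ≈ -0.20000)
t(x) = -2 + 5/x (t(x) = -3 + (x/x + 5/x) = -3 + (1 + 5/x) = -2 + 5/x)
M(U, y) = -7 + sqrt(25 + y) (M(U, y) = -7 + sqrt(y + 25) = -7 + sqrt(25 + y))
M(l(-1, 2), -9)*t(P) = (-7 + sqrt(25 - 9))*(-2 + 5/(-1/5)) = (-7 + sqrt(16))*(-2 + 5*(-5)) = (-7 + 4)*(-2 - 25) = -3*(-27) = 81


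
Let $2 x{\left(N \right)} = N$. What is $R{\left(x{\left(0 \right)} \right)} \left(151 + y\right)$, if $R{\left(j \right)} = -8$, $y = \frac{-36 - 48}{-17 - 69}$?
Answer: $- \frac{52280}{43} \approx -1215.8$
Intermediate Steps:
$y = \frac{42}{43}$ ($y = - \frac{84}{-86} = \left(-84\right) \left(- \frac{1}{86}\right) = \frac{42}{43} \approx 0.97674$)
$x{\left(N \right)} = \frac{N}{2}$
$R{\left(x{\left(0 \right)} \right)} \left(151 + y\right) = - 8 \left(151 + \frac{42}{43}\right) = \left(-8\right) \frac{6535}{43} = - \frac{52280}{43}$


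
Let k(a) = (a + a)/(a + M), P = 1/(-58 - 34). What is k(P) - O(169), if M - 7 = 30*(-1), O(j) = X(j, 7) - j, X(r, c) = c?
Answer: 342956/2117 ≈ 162.00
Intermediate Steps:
O(j) = 7 - j
M = -23 (M = 7 + 30*(-1) = 7 - 30 = -23)
P = -1/92 (P = 1/(-92) = -1/92 ≈ -0.010870)
k(a) = 2*a/(-23 + a) (k(a) = (a + a)/(a - 23) = (2*a)/(-23 + a) = 2*a/(-23 + a))
k(P) - O(169) = 2*(-1/92)/(-23 - 1/92) - (7 - 1*169) = 2*(-1/92)/(-2117/92) - (7 - 169) = 2*(-1/92)*(-92/2117) - 1*(-162) = 2/2117 + 162 = 342956/2117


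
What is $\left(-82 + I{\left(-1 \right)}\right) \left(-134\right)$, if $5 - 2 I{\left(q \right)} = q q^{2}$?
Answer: $10586$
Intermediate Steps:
$I{\left(q \right)} = \frac{5}{2} - \frac{q^{3}}{2}$ ($I{\left(q \right)} = \frac{5}{2} - \frac{q q^{2}}{2} = \frac{5}{2} - \frac{q^{3}}{2}$)
$\left(-82 + I{\left(-1 \right)}\right) \left(-134\right) = \left(-82 + \left(\frac{5}{2} - \frac{\left(-1\right)^{3}}{2}\right)\right) \left(-134\right) = \left(-82 + \left(\frac{5}{2} - - \frac{1}{2}\right)\right) \left(-134\right) = \left(-82 + \left(\frac{5}{2} + \frac{1}{2}\right)\right) \left(-134\right) = \left(-82 + 3\right) \left(-134\right) = \left(-79\right) \left(-134\right) = 10586$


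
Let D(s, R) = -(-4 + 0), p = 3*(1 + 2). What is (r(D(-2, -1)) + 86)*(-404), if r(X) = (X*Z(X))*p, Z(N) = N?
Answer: -92920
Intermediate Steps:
p = 9 (p = 3*3 = 9)
D(s, R) = 4 (D(s, R) = -1*(-4) = 4)
r(X) = 9*X² (r(X) = (X*X)*9 = X²*9 = 9*X²)
(r(D(-2, -1)) + 86)*(-404) = (9*4² + 86)*(-404) = (9*16 + 86)*(-404) = (144 + 86)*(-404) = 230*(-404) = -92920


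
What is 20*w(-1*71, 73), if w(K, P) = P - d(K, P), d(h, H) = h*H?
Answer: 105120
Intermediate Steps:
d(h, H) = H*h
w(K, P) = P - K*P (w(K, P) = P - P*K = P - K*P)
20*w(-1*71, 73) = 20*(73*(1 - (-1)*71)) = 20*(73*(1 - 1*(-71))) = 20*(73*(1 + 71)) = 20*(73*72) = 20*5256 = 105120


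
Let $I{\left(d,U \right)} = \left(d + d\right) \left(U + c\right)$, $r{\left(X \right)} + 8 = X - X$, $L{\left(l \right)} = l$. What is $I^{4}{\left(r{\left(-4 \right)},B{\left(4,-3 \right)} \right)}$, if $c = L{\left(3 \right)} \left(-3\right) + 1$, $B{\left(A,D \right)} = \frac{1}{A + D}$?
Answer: $157351936$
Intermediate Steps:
$r{\left(X \right)} = -8$ ($r{\left(X \right)} = -8 + \left(X - X\right) = -8 + 0 = -8$)
$c = -8$ ($c = 3 \left(-3\right) + 1 = -9 + 1 = -8$)
$I{\left(d,U \right)} = 2 d \left(-8 + U\right)$ ($I{\left(d,U \right)} = \left(d + d\right) \left(U - 8\right) = 2 d \left(-8 + U\right)$)
$I^{4}{\left(r{\left(-4 \right)},B{\left(4,-3 \right)} \right)} = \left(2 \left(-8\right) \left(-8 + \frac{1}{4 - 3}\right)\right)^{4} = \left(2 \left(-8\right) \left(-8 + 1^{-1}\right)\right)^{4} = \left(2 \left(-8\right) \left(-8 + 1\right)\right)^{4} = \left(2 \left(-8\right) \left(-7\right)\right)^{4} = 112^{4} = 157351936$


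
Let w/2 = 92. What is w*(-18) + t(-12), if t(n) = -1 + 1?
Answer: -3312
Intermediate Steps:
w = 184 (w = 2*92 = 184)
t(n) = 0
w*(-18) + t(-12) = 184*(-18) + 0 = -3312 + 0 = -3312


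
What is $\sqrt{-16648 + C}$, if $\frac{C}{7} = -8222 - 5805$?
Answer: $i \sqrt{114837} \approx 338.88 i$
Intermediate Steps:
$C = -98189$ ($C = 7 \left(-8222 - 5805\right) = 7 \left(-14027\right) = -98189$)
$\sqrt{-16648 + C} = \sqrt{-16648 - 98189} = \sqrt{-114837} = i \sqrt{114837}$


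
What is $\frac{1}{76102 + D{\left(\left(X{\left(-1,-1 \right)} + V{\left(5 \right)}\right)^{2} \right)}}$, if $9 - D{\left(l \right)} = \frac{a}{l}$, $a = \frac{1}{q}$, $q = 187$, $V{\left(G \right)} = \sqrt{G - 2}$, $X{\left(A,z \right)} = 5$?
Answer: $\frac{85878557688}{6536302877623555} - \frac{374 \sqrt{3}}{19608908632870665} \approx 1.3139 \cdot 10^{-5}$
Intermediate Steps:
$V{\left(G \right)} = \sqrt{-2 + G}$
$a = \frac{1}{187} \approx 0.0053476$
$D{\left(l \right)} = 9 - \frac{1}{187 l}$
$\frac{1}{76102 + D{\left(\left(X{\left(-1,-1 \right)} + V{\left(5 \right)}\right)^{2} \right)}} = \frac{1}{76102 + \left(9 - \frac{1}{187 \left(5 + \sqrt{-2 + 5}\right)^{2}}\right)} = \frac{1}{76102 + \left(9 - \frac{1}{187 \left(5 + \sqrt{3}\right)^{2}}\right)} = \frac{1}{76111 - \frac{1}{187 \left(5 + \sqrt{3}\right)^{2}}}$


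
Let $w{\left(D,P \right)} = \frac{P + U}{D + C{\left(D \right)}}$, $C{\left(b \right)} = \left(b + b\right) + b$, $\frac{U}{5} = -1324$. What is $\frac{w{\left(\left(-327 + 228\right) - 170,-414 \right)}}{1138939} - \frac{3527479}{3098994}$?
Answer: $- \frac{540362243152570}{474726509630727} \approx -1.1383$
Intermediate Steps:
$U = -6620$ ($U = 5 \left(-1324\right) = -6620$)
$C{\left(b \right)} = 3 b$ ($C{\left(b \right)} = 2 b + b = 3 b$)
$w{\left(D,P \right)} = \frac{-6620 + P}{4 D}$ ($w{\left(D,P \right)} = \frac{P - 6620}{D + 3 D} = \frac{-6620 + P}{4 D}$)
$\frac{w{\left(\left(-327 + 228\right) - 170,-414 \right)}}{1138939} - \frac{3527479}{3098994} = \frac{\frac{1}{4} \frac{1}{\left(-327 + 228\right) - 170} \left(-6620 - 414\right)}{1138939} - \frac{3527479}{3098994} = \frac{1}{4} \frac{1}{-99 - 170} \left(-7034\right) \frac{1}{1138939} - \frac{3527479}{3098994} = \frac{1}{4} \frac{1}{-269} \left(-7034\right) \frac{1}{1138939} - \frac{3527479}{3098994} = \frac{1}{4} \left(- \frac{1}{269}\right) \left(-7034\right) \frac{1}{1138939} - \frac{3527479}{3098994} = \frac{3517}{538} \cdot \frac{1}{1138939} - \frac{3527479}{3098994} = \frac{3517}{612749182} - \frac{3527479}{3098994} = - \frac{540362243152570}{474726509630727}$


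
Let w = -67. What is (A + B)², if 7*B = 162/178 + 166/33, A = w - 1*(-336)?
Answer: 30778284561124/422672481 ≈ 72818.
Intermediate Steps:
A = 269 (A = -67 - 1*(-336) = -67 + 336 = 269)
B = 17447/20559 (B = (162/178 + 166/33)/7 = (162*(1/178) + 166*(1/33))/7 = (81/89 + 166/33)/7 = (⅐)*(17447/2937) = 17447/20559 ≈ 0.84863)
(A + B)² = (269 + 17447/20559)² = (5547818/20559)² = 30778284561124/422672481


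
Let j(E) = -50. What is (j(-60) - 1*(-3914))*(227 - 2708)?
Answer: -9586584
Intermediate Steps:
(j(-60) - 1*(-3914))*(227 - 2708) = (-50 - 1*(-3914))*(227 - 2708) = (-50 + 3914)*(-2481) = 3864*(-2481) = -9586584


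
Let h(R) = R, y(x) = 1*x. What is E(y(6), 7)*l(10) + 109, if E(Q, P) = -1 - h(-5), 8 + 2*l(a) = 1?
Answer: 95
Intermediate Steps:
y(x) = x
l(a) = -7/2 (l(a) = -4 + (1/2)*1 = -4 + 1/2 = -7/2)
E(Q, P) = 4 (E(Q, P) = -1 - 1*(-5) = -1 + 5 = 4)
E(y(6), 7)*l(10) + 109 = 4*(-7/2) + 109 = -14 + 109 = 95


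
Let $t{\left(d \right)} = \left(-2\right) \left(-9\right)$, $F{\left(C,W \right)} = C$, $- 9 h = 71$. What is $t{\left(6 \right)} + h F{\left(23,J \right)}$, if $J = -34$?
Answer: $- \frac{1471}{9} \approx -163.44$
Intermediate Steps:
$h = - \frac{71}{9}$ ($h = \left(- \frac{1}{9}\right) 71 = - \frac{71}{9} \approx -7.8889$)
$t{\left(d \right)} = 18$
$t{\left(6 \right)} + h F{\left(23,J \right)} = 18 - \frac{1633}{9} = - \frac{1471}{9}$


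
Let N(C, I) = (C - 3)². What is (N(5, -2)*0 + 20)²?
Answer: 400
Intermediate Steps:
N(C, I) = (-3 + C)²
(N(5, -2)*0 + 20)² = ((-3 + 5)²*0 + 20)² = (2²*0 + 20)² = (4*0 + 20)² = (0 + 20)² = 20² = 400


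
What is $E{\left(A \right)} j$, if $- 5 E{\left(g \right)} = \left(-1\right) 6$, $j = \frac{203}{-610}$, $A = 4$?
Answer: $- \frac{609}{1525} \approx -0.39934$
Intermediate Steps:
$j = - \frac{203}{610}$ ($j = 203 \left(- \frac{1}{610}\right) = - \frac{203}{610} \approx -0.33279$)
$E{\left(g \right)} = \frac{6}{5}$ ($E{\left(g \right)} = - \frac{\left(-1\right) 6}{5} = \left(- \frac{1}{5}\right) \left(-6\right) = \frac{6}{5}$)
$E{\left(A \right)} j = \frac{6}{5} \left(- \frac{203}{610}\right) = - \frac{609}{1525}$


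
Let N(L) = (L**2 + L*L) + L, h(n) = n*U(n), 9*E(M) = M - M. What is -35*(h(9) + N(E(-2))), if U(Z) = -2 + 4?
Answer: -630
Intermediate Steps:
E(M) = 0 (E(M) = (M - M)/9 = (1/9)*0 = 0)
U(Z) = 2
h(n) = 2*n (h(n) = n*2 = 2*n)
N(L) = L + 2*L**2 (N(L) = (L**2 + L**2) + L = 2*L**2 + L = L + 2*L**2)
-35*(h(9) + N(E(-2))) = -35*(2*9 + 0*(1 + 2*0)) = -35*(18 + 0*(1 + 0)) = -35*(18 + 0*1) = -35*(18 + 0) = -35*18 = -630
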